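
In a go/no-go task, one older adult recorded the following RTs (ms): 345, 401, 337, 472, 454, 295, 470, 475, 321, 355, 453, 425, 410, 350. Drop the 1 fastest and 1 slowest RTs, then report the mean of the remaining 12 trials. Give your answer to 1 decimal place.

Sorted: 295, 321, 337, 345, 350, 355, 401, 410, 425, 453, 454, 470, 472, 475
Drop lowest 1 (295) and highest 1 (475)
Remaining (n=12): Σ = 4793, mean = 4793/12 = 399.417

399.4 ms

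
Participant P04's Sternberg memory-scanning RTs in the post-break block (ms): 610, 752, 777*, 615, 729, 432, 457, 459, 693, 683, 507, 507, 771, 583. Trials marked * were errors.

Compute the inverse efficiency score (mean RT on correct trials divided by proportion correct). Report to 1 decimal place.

Correct trials (n=13): 610, 752, 615, 729, 432, 457, 459, 693, 683, 507, 507, 771, 583
Mean correct RT = 7798/13 = 599.8462 ms
Proportion correct = 13/14
IES = 599.8462 / (13/14) = 645.988 ms

646.0 ms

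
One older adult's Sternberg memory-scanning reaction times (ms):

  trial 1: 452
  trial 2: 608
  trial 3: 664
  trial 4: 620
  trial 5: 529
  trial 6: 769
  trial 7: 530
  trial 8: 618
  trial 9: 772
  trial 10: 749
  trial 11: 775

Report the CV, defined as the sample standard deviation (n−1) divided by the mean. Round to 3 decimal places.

n = 11, Σ = 7086, M = 644.1818
Σ(x−M)² = 126227.636; s = √(126227.636/10) = 112.3511
CV = 112.3511 / 644.1818 = 0.17441

0.174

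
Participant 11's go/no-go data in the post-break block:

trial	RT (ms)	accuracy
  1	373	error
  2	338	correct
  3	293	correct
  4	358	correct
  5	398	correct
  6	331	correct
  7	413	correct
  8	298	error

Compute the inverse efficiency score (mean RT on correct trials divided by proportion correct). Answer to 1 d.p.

473.6 ms

Correct trials (n=6): 338, 293, 358, 398, 331, 413
Mean correct RT = 2131/6 = 355.1667 ms
Proportion correct = 6/8
IES = 355.1667 / (6/8) = 473.556 ms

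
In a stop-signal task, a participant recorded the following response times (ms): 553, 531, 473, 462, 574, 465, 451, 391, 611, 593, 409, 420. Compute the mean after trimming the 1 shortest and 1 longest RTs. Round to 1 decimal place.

Sorted: 391, 409, 420, 451, 462, 465, 473, 531, 553, 574, 593, 611
Drop lowest 1 (391) and highest 1 (611)
Remaining (n=10): Σ = 4931, mean = 4931/10 = 493.100

493.1 ms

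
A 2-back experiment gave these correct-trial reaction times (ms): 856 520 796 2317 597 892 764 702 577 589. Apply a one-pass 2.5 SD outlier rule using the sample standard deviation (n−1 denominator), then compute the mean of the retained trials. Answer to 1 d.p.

n = 10, ΣRT = 8610, M = 861.000
Σ(x−M)² = 2500454.00; s = √(2500454.00/9) = 527.094
Cutoffs: 861.000 ± 2.5·527.094 → [-456.7, 2178.7]
Outside: 2317 → excluded.
Retained (n=9): Σ = 6293, mean = 6293/9 = 699.222

699.2 ms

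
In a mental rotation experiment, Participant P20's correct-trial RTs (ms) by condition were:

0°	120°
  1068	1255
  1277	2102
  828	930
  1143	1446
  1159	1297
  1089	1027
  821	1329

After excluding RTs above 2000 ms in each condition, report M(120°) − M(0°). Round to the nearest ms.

159 ms

120°: exclude 2102
M(0°) = 7385/7 = 1055.000
M(120°) = 7284/6 = 1214.000
Difference = 1214.000 − 1055.000 = 159.000 ms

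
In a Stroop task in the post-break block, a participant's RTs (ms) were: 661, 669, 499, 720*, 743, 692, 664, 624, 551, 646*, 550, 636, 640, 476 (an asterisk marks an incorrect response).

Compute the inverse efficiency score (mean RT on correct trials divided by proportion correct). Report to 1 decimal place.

Correct trials (n=12): 661, 669, 499, 743, 692, 664, 624, 551, 550, 636, 640, 476
Mean correct RT = 7405/12 = 617.0833 ms
Proportion correct = 12/14
IES = 617.0833 / (12/14) = 719.931 ms

719.9 ms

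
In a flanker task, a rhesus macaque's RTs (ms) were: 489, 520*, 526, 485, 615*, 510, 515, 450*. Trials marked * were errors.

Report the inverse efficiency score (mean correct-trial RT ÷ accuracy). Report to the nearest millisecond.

Correct trials (n=5): 489, 526, 485, 510, 515
Mean correct RT = 2525/5 = 505.0000 ms
Proportion correct = 5/8
IES = 505.0000 / (5/8) = 808.000 ms

808 ms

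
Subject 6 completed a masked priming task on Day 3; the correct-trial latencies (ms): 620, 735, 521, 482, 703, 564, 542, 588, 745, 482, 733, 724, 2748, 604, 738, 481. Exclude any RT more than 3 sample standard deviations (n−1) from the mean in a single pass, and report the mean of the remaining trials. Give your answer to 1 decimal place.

n = 16, ΣRT = 12010, M = 750.625
Σ(x−M)² = 4406335.75; s = √(4406335.75/15) = 541.992
Cutoffs: 750.625 ± 3·541.992 → [-875.4, 2376.6]
Outside: 2748 → excluded.
Retained (n=15): Σ = 9262, mean = 9262/15 = 617.467

617.5 ms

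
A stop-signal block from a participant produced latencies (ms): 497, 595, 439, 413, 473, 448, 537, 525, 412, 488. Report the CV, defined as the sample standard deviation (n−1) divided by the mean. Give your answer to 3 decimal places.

n = 10, Σ = 4827, M = 482.7000
Σ(x−M)² = 30646.100; s = √(30646.100/9) = 58.3534
CV = 58.3534 / 482.7000 = 0.12089

0.121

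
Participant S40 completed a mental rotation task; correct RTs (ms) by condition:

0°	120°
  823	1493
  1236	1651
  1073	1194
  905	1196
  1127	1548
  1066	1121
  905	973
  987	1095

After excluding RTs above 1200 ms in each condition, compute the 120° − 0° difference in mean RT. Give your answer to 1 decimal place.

132.1 ms

0°: exclude 1236
120°: exclude 1493, 1651, 1548
M(0°) = 6886/7 = 983.714
M(120°) = 5579/5 = 1115.800
Difference = 1115.800 − 983.714 = 132.086 ms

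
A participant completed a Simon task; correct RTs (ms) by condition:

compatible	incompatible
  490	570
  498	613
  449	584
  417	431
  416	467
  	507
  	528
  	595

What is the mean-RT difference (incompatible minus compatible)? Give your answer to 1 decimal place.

82.9 ms

M(compatible) = 2270/5 = 454.000
M(incompatible) = 4295/8 = 536.875
Difference = 536.875 − 454.000 = 82.875 ms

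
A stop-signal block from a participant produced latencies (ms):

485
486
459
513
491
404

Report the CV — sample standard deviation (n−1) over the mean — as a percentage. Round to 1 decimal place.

8.0%

n = 6, Σ = 2838, M = 473.0000
Σ(x−M)² = 7194.000; s = √(7194.000/5) = 37.9315
CV = 37.9315 / 473.0000 = 0.08019 = 8.019%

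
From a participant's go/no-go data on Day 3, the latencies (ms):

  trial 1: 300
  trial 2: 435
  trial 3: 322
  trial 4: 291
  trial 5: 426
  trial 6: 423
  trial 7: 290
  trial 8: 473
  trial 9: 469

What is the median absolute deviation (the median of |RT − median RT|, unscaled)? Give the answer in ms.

Sorted: 290, 291, 300, 322, 423, 426, 435, 469, 473 → median = 423
|x − 423|: 123, 12, 101, 132, 3, 0, 133, 50, 46
Sorted deviations: 0, 3, 12, 46, 50, 101, 123, 132, 133 → MAD = 50

50 ms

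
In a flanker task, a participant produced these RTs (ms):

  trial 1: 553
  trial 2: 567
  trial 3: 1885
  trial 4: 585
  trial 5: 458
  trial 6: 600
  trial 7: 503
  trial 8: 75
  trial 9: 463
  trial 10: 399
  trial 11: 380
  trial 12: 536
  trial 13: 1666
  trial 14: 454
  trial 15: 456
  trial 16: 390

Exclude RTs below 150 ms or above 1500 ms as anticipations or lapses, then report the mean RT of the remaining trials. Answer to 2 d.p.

Excluded: 75, 1666, 1885
Retained (n=13): Σ = 6344
Mean = 6344/13 = 488.0000

488.00 ms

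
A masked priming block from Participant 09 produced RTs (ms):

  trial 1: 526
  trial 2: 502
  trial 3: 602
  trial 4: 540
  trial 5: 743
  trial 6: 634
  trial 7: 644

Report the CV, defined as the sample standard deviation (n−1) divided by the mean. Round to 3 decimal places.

n = 7, Σ = 4191, M = 598.7143
Σ(x−M)² = 42213.429; s = √(42213.429/6) = 83.8783
CV = 83.8783 / 598.7143 = 0.14010

0.140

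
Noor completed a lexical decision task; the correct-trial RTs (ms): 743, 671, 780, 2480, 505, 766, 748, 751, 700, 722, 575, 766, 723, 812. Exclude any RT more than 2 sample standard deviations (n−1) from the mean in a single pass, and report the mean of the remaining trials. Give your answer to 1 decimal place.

712.5 ms

n = 14, ΣRT = 11742, M = 838.714
Σ(x−M)² = 2988930.86; s = √(2988930.86/13) = 479.497
Cutoffs: 838.714 ± 2·479.497 → [-120.3, 1797.7]
Outside: 2480 → excluded.
Retained (n=13): Σ = 9262, mean = 9262/13 = 712.462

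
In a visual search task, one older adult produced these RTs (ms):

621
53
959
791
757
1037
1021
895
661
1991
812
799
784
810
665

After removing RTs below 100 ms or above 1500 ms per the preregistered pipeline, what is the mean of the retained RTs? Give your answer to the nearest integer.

816 ms

Excluded: 53, 1991
Retained (n=13): Σ = 10612
Mean = 10612/13 = 816.3077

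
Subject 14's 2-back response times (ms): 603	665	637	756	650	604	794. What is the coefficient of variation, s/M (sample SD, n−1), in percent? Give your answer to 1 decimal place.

n = 7, Σ = 4709, M = 672.7143
Σ(x−M)² = 33079.429; s = √(33079.429/6) = 74.2512
CV = 74.2512 / 672.7143 = 0.11038 = 11.038%

11.0%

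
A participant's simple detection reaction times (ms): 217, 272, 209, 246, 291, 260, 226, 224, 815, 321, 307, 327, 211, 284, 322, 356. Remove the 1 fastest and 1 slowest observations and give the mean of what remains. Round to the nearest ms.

276 ms

Sorted: 209, 211, 217, 224, 226, 246, 260, 272, 284, 291, 307, 321, 322, 327, 356, 815
Drop lowest 1 (209) and highest 1 (815)
Remaining (n=14): Σ = 3864, mean = 3864/14 = 276.000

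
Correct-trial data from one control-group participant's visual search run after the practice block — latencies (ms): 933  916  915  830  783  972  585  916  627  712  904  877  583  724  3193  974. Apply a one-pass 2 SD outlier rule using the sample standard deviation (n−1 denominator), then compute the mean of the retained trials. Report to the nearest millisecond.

n = 16, ΣRT = 15444, M = 965.250
Σ(x−M)² = 5561911.00; s = √(5561911.00/15) = 608.929
Cutoffs: 965.250 ± 2·608.929 → [-252.6, 2183.1]
Outside: 3193 → excluded.
Retained (n=15): Σ = 12251, mean = 12251/15 = 816.733

817 ms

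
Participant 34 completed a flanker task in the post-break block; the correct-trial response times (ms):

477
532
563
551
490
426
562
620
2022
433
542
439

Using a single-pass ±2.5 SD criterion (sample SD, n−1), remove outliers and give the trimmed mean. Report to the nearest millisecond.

512 ms

n = 12, ΣRT = 7657, M = 638.083
Σ(x−M)² = 2129596.92; s = √(2129596.92/11) = 440.000
Cutoffs: 638.083 ± 2.5·440.000 → [-461.9, 1738.1]
Outside: 2022 → excluded.
Retained (n=11): Σ = 5635, mean = 5635/11 = 512.273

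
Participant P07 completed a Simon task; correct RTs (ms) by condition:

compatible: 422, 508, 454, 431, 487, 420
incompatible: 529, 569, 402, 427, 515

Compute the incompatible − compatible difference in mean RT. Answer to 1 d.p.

34.7 ms

M(compatible) = 2722/6 = 453.667
M(incompatible) = 2442/5 = 488.400
Difference = 488.400 − 453.667 = 34.733 ms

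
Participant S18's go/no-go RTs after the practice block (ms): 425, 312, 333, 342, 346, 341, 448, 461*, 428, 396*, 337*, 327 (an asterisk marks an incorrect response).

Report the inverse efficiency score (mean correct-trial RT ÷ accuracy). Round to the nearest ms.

Correct trials (n=9): 425, 312, 333, 342, 346, 341, 448, 428, 327
Mean correct RT = 3302/9 = 366.8889 ms
Proportion correct = 9/12
IES = 366.8889 / (9/12) = 489.185 ms

489 ms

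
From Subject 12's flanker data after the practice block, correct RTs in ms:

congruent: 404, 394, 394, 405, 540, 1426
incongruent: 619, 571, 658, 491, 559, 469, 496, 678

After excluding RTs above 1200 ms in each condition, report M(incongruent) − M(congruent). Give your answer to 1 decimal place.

congruent: exclude 1426
M(congruent) = 2137/5 = 427.400
M(incongruent) = 4541/8 = 567.625
Difference = 567.625 − 427.400 = 140.225 ms

140.2 ms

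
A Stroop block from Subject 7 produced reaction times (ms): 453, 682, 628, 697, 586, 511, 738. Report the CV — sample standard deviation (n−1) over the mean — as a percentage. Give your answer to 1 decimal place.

16.9%

n = 7, Σ = 4295, M = 613.5714
Σ(x−M)² = 64397.714; s = √(64397.714/6) = 103.6000
CV = 103.6000 / 613.5714 = 0.16885 = 16.885%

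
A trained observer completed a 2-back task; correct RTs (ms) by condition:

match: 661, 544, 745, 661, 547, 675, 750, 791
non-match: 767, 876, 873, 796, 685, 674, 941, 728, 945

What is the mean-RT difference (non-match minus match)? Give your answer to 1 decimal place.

M(match) = 5374/8 = 671.750
M(non-match) = 7285/9 = 809.444
Difference = 809.444 − 671.750 = 137.694 ms

137.7 ms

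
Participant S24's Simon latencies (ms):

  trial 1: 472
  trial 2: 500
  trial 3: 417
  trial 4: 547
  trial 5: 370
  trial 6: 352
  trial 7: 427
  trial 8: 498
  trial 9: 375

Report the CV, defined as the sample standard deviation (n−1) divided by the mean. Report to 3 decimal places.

n = 9, Σ = 3958, M = 439.7778
Σ(x−M)² = 37003.556; s = √(37003.556/8) = 68.0106
CV = 68.0106 / 439.7778 = 0.15465

0.155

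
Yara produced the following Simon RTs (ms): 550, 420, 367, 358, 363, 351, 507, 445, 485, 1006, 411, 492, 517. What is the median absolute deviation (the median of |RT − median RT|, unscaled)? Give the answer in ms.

Sorted: 351, 358, 363, 367, 411, 420, 445, 485, 492, 507, 517, 550, 1006 → median = 445
|x − 445|: 105, 25, 78, 87, 82, 94, 62, 0, 40, 561, 34, 47, 72
Sorted deviations: 0, 25, 34, 40, 47, 62, 72, 78, 82, 87, 94, 105, 561 → MAD = 72

72 ms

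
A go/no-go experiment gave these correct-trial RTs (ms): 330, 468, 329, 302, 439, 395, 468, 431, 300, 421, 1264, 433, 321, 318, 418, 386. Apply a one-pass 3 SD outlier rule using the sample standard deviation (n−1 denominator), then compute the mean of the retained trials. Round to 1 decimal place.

n = 16, ΣRT = 7023, M = 438.938
Σ(x−M)² = 778552.94; s = √(778552.94/15) = 227.823
Cutoffs: 438.938 ± 3·227.823 → [-244.5, 1122.4]
Outside: 1264 → excluded.
Retained (n=15): Σ = 5759, mean = 5759/15 = 383.933

383.9 ms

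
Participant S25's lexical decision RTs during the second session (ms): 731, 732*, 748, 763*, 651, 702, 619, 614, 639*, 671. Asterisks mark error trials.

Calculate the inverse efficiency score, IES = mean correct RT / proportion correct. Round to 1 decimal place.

966.5 ms

Correct trials (n=7): 731, 748, 651, 702, 619, 614, 671
Mean correct RT = 4736/7 = 676.5714 ms
Proportion correct = 7/10
IES = 676.5714 / (7/10) = 966.531 ms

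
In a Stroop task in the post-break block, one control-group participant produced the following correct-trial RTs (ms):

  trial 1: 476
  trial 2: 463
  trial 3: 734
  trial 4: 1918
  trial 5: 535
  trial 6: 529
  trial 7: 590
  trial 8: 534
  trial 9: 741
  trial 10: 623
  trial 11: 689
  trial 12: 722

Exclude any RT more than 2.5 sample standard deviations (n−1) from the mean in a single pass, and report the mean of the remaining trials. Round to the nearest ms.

603 ms

n = 12, ΣRT = 8554, M = 712.833
Σ(x−M)² = 1693385.67; s = √(1693385.67/11) = 392.357
Cutoffs: 712.833 ± 2.5·392.357 → [-268.1, 1693.7]
Outside: 1918 → excluded.
Retained (n=11): Σ = 6636, mean = 6636/11 = 603.273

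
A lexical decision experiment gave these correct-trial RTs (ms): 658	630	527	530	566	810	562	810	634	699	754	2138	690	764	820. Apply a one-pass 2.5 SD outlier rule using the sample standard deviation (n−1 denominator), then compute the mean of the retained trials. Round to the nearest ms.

n = 15, ΣRT = 11592, M = 772.800
Σ(x−M)² = 2140908.40; s = √(2140908.40/14) = 391.052
Cutoffs: 772.800 ± 2.5·391.052 → [-204.8, 1750.4]
Outside: 2138 → excluded.
Retained (n=14): Σ = 9454, mean = 9454/14 = 675.286

675 ms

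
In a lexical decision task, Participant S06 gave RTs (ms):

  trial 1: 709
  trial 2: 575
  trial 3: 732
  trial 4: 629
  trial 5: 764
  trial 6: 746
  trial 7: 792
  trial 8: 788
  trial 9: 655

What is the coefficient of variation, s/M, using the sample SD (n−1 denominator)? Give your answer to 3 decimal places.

n = 9, Σ = 6390, M = 710.0000
Σ(x−M)² = 45316.000; s = √(45316.000/8) = 75.2629
CV = 75.2629 / 710.0000 = 0.10600

0.106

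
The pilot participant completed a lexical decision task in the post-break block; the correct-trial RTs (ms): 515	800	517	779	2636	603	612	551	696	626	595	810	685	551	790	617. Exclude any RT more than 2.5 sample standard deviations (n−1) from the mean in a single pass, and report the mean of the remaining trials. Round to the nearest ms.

n = 16, ΣRT = 12383, M = 773.938
Σ(x−M)² = 3849968.94; s = √(3849968.94/15) = 506.621
Cutoffs: 773.938 ± 2.5·506.621 → [-492.6, 2040.5]
Outside: 2636 → excluded.
Retained (n=15): Σ = 9747, mean = 9747/15 = 649.800

650 ms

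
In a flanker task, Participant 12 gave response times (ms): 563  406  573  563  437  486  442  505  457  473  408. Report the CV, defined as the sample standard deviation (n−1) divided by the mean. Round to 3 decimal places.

0.127

n = 11, Σ = 5313, M = 483.0000
Σ(x−M)² = 37520.000; s = √(37520.000/10) = 61.2536
CV = 61.2536 / 483.0000 = 0.12682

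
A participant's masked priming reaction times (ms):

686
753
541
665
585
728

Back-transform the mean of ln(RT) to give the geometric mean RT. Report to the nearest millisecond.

ln(RT): 6.5309, 6.6241, 6.2934, 6.4998, 6.3716, 6.5903
Mean ln(RT) = 38.9101/6 = 6.48501
Geometric mean = exp(6.48501) = 655.25 ms

655 ms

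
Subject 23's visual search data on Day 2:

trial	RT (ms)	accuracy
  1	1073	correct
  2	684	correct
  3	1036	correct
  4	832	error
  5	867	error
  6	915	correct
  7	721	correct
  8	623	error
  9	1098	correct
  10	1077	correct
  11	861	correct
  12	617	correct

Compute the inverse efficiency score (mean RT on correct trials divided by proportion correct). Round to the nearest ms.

1197 ms

Correct trials (n=9): 1073, 684, 1036, 915, 721, 1098, 1077, 861, 617
Mean correct RT = 8082/9 = 898.0000 ms
Proportion correct = 9/12
IES = 898.0000 / (9/12) = 1197.333 ms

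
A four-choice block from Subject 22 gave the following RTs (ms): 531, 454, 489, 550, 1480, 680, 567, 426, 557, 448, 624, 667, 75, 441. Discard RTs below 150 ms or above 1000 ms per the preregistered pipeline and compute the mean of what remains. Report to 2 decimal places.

536.17 ms

Excluded: 75, 1480
Retained (n=12): Σ = 6434
Mean = 6434/12 = 536.1667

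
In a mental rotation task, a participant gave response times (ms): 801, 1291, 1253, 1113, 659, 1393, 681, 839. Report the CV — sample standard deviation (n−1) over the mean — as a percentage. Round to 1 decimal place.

29.2%

n = 8, Σ = 8030, M = 1003.7500
Σ(x−M)² = 599359.500; s = √(599359.500/7) = 292.6137
CV = 292.6137 / 1003.7500 = 0.29152 = 29.152%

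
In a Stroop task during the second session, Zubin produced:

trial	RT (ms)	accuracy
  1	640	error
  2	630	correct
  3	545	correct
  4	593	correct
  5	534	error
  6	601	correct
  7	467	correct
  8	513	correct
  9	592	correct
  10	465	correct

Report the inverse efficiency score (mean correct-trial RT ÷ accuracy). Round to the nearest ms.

688 ms

Correct trials (n=8): 630, 545, 593, 601, 467, 513, 592, 465
Mean correct RT = 4406/8 = 550.7500 ms
Proportion correct = 8/10
IES = 550.7500 / (8/10) = 688.438 ms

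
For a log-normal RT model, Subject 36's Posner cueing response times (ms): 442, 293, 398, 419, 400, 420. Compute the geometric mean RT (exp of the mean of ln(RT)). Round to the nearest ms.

392 ms

ln(RT): 6.0913, 5.6802, 5.9865, 6.0379, 5.9915, 6.0403
Mean ln(RT) = 35.8275/6 = 5.97125
Geometric mean = exp(5.97125) = 392.00 ms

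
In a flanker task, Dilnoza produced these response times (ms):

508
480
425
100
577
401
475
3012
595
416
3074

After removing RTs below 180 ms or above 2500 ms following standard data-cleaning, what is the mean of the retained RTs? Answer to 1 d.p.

484.6 ms

Excluded: 100, 3012, 3074
Retained (n=8): Σ = 3877
Mean = 3877/8 = 484.6250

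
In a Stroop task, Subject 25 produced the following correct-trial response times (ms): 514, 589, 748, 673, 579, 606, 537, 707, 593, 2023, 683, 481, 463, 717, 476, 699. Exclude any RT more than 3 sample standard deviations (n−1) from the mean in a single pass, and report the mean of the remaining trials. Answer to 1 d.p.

604.3 ms

n = 16, ΣRT = 11088, M = 693.000
Σ(x−M)² = 2015924.00; s = √(2015924.00/15) = 366.599
Cutoffs: 693.000 ± 3·366.599 → [-406.8, 1792.8]
Outside: 2023 → excluded.
Retained (n=15): Σ = 9065, mean = 9065/15 = 604.333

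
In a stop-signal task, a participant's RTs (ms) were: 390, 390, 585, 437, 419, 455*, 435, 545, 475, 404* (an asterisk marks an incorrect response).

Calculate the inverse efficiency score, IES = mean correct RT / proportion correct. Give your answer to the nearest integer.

574 ms

Correct trials (n=8): 390, 390, 585, 437, 419, 435, 545, 475
Mean correct RT = 3676/8 = 459.5000 ms
Proportion correct = 8/10
IES = 459.5000 / (8/10) = 574.375 ms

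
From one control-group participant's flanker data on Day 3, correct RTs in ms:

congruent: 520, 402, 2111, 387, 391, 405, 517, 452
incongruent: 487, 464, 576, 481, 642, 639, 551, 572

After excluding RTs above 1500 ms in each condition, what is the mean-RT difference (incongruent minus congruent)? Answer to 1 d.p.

congruent: exclude 2111
M(congruent) = 3074/7 = 439.143
M(incongruent) = 4412/8 = 551.500
Difference = 551.500 − 439.143 = 112.357 ms

112.4 ms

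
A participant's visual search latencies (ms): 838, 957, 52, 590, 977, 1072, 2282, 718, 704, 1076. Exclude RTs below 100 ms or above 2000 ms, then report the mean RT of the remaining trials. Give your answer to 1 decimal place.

Excluded: 52, 2282
Retained (n=8): Σ = 6932
Mean = 6932/8 = 866.5000

866.5 ms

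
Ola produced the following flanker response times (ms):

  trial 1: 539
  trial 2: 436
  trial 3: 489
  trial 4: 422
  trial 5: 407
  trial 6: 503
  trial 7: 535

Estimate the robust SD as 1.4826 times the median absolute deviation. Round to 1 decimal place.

Sorted: 407, 422, 436, 489, 503, 535, 539 → median = 489
|x − 489| sorted: 0, 14, 46, 50, 53, 67, 82 → MAD = 50
Robust SD ≈ 1.4826 × 50 = 74.130

74.1 ms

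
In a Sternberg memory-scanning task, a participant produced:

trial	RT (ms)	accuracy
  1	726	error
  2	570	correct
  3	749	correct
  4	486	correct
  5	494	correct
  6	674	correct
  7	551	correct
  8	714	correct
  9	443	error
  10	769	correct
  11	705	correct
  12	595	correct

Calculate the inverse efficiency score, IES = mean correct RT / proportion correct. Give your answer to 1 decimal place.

756.8 ms

Correct trials (n=10): 570, 749, 486, 494, 674, 551, 714, 769, 705, 595
Mean correct RT = 6307/10 = 630.7000 ms
Proportion correct = 10/12
IES = 630.7000 / (10/12) = 756.840 ms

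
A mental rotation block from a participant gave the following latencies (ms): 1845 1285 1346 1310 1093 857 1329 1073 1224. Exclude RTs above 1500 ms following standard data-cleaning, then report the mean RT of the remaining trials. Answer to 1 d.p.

1189.6 ms

Excluded: 1845
Retained (n=8): Σ = 9517
Mean = 9517/8 = 1189.6250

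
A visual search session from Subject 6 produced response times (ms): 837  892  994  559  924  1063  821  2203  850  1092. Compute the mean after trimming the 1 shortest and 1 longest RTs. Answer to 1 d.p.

Sorted: 559, 821, 837, 850, 892, 924, 994, 1063, 1092, 2203
Drop lowest 1 (559) and highest 1 (2203)
Remaining (n=8): Σ = 7473, mean = 7473/8 = 934.125

934.1 ms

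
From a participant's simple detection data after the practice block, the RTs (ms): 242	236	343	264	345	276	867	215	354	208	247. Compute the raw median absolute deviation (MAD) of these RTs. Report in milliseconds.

Sorted: 208, 215, 236, 242, 247, 264, 276, 343, 345, 354, 867 → median = 264
|x − 264|: 22, 28, 79, 0, 81, 12, 603, 49, 90, 56, 17
Sorted deviations: 0, 12, 17, 22, 28, 49, 56, 79, 81, 90, 603 → MAD = 49

49 ms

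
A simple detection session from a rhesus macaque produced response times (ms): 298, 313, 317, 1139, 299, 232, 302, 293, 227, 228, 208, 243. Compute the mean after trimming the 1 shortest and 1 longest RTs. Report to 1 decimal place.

275.2 ms

Sorted: 208, 227, 228, 232, 243, 293, 298, 299, 302, 313, 317, 1139
Drop lowest 1 (208) and highest 1 (1139)
Remaining (n=10): Σ = 2752, mean = 2752/10 = 275.200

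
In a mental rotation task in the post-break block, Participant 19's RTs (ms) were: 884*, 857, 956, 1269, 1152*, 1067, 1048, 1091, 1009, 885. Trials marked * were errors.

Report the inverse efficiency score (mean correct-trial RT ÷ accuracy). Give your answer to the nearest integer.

1278 ms

Correct trials (n=8): 857, 956, 1269, 1067, 1048, 1091, 1009, 885
Mean correct RT = 8182/8 = 1022.7500 ms
Proportion correct = 8/10
IES = 1022.7500 / (8/10) = 1278.438 ms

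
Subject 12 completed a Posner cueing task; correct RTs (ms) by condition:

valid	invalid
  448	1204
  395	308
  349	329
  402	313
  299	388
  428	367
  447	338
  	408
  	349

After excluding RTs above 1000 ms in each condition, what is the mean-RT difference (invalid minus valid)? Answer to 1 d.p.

-45.4 ms

invalid: exclude 1204
M(valid) = 2768/7 = 395.429
M(invalid) = 2800/8 = 350.000
Difference = 350.000 − 395.429 = -45.429 ms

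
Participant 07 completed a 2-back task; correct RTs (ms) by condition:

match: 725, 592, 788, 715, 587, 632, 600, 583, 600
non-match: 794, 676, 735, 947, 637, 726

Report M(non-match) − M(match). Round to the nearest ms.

M(match) = 5822/9 = 646.889
M(non-match) = 4515/6 = 752.500
Difference = 752.500 − 646.889 = 105.611 ms

106 ms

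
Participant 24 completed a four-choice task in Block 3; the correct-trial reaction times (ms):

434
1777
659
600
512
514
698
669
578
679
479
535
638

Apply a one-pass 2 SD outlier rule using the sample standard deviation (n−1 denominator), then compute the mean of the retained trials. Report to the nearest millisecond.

583 ms

n = 13, ΣRT = 8772, M = 674.769
Σ(x−M)² = 1400230.31; s = √(1400230.31/12) = 341.593
Cutoffs: 674.769 ± 2·341.593 → [-8.4, 1358.0]
Outside: 1777 → excluded.
Retained (n=12): Σ = 6995, mean = 6995/12 = 582.917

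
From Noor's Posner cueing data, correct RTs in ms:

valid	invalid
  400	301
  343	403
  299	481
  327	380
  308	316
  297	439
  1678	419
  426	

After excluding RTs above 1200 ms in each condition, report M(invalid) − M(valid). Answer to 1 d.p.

48.4 ms

valid: exclude 1678
M(valid) = 2400/7 = 342.857
M(invalid) = 2739/7 = 391.286
Difference = 391.286 − 342.857 = 48.429 ms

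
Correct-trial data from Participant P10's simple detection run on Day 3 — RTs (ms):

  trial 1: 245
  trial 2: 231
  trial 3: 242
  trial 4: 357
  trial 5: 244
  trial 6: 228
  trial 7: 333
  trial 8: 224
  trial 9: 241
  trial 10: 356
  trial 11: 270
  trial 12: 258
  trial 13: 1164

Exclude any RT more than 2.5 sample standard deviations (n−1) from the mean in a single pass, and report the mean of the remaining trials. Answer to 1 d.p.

n = 13, ΣRT = 4393, M = 337.923
Σ(x−M)² = 766664.92; s = √(766664.92/12) = 252.762
Cutoffs: 337.923 ± 2.5·252.762 → [-294.0, 969.8]
Outside: 1164 → excluded.
Retained (n=12): Σ = 3229, mean = 3229/12 = 269.083

269.1 ms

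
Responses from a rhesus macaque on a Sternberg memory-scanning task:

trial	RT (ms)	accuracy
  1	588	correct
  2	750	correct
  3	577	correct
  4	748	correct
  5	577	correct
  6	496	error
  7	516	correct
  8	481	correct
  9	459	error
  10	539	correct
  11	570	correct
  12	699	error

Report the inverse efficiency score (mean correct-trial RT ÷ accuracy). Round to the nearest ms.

792 ms

Correct trials (n=9): 588, 750, 577, 748, 577, 516, 481, 539, 570
Mean correct RT = 5346/9 = 594.0000 ms
Proportion correct = 9/12
IES = 594.0000 / (9/12) = 792.000 ms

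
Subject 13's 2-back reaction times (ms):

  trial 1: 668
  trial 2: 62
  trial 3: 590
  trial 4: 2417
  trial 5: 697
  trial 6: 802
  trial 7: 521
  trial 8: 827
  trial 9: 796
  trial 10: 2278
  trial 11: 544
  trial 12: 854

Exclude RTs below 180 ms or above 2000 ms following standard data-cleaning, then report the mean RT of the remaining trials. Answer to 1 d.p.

699.9 ms

Excluded: 62, 2278, 2417
Retained (n=9): Σ = 6299
Mean = 6299/9 = 699.8889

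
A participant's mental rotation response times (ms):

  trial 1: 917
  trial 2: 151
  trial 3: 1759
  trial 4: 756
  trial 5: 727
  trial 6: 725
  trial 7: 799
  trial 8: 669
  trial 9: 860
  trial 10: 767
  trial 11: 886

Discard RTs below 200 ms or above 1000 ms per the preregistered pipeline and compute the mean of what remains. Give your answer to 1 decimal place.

789.6 ms

Excluded: 151, 1759
Retained (n=9): Σ = 7106
Mean = 7106/9 = 789.5556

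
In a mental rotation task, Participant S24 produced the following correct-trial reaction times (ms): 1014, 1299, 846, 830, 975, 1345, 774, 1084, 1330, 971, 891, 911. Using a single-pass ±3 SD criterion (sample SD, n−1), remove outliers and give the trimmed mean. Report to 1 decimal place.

1022.5 ms

n = 12, ΣRT = 12270, M = 1022.500
Σ(x−M)² = 443463.00; s = √(443463.00/11) = 200.786
Cutoffs: 1022.500 ± 3·200.786 → [420.1, 1624.9]
No RTs fall outside the cutoffs; all 12 retained. Mean = 12270/12 = 1022.500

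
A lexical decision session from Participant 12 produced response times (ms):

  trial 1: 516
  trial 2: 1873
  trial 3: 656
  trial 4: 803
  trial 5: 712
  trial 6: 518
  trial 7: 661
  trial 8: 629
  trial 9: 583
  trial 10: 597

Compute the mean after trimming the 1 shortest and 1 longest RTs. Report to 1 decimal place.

644.9 ms

Sorted: 516, 518, 583, 597, 629, 656, 661, 712, 803, 1873
Drop lowest 1 (516) and highest 1 (1873)
Remaining (n=8): Σ = 5159, mean = 5159/8 = 644.875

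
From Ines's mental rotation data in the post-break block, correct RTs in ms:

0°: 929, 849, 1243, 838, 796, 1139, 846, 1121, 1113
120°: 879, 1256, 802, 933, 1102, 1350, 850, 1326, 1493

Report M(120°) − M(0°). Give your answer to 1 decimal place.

124.1 ms

M(0°) = 8874/9 = 986.000
M(120°) = 9991/9 = 1110.111
Difference = 1110.111 − 986.000 = 124.111 ms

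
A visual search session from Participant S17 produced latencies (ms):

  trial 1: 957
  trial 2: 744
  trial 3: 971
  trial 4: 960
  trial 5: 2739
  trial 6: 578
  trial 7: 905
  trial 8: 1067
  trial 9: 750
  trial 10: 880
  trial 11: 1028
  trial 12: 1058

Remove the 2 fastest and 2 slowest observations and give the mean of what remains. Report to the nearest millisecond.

Sorted: 578, 744, 750, 880, 905, 957, 960, 971, 1028, 1058, 1067, 2739
Drop lowest 2 (578, 744) and highest 2 (1067, 2739)
Remaining (n=8): Σ = 7509, mean = 7509/8 = 938.625

939 ms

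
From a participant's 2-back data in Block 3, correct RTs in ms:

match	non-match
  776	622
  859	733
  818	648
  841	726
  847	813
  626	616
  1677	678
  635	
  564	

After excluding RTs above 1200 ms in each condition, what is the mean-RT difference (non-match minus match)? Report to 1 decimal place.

match: exclude 1677
M(match) = 5966/8 = 745.750
M(non-match) = 4836/7 = 690.857
Difference = 690.857 − 745.750 = -54.893 ms

-54.9 ms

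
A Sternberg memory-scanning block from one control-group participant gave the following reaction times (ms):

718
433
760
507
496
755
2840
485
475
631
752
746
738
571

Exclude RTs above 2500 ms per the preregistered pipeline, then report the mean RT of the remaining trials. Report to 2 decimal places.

Excluded: 2840
Retained (n=13): Σ = 8067
Mean = 8067/13 = 620.5385

620.54 ms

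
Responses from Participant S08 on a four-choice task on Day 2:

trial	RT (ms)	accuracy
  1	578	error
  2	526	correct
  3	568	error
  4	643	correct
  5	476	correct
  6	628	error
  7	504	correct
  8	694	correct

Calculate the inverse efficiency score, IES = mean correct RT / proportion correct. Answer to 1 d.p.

Correct trials (n=5): 526, 643, 476, 504, 694
Mean correct RT = 2843/5 = 568.6000 ms
Proportion correct = 5/8
IES = 568.6000 / (5/8) = 909.760 ms

909.8 ms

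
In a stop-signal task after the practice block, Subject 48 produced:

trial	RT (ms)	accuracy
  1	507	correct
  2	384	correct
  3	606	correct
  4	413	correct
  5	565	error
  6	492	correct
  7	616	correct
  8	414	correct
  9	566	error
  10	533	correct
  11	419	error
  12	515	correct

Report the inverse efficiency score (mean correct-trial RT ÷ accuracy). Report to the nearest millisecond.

664 ms

Correct trials (n=9): 507, 384, 606, 413, 492, 616, 414, 533, 515
Mean correct RT = 4480/9 = 497.7778 ms
Proportion correct = 9/12
IES = 497.7778 / (9/12) = 663.704 ms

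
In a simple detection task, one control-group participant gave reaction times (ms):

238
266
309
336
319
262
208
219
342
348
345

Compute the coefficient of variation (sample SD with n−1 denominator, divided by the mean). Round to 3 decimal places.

n = 11, Σ = 3192, M = 290.1818
Σ(x−M)² = 28239.636; s = √(28239.636/10) = 53.1410
CV = 53.1410 / 290.1818 = 0.18313

0.183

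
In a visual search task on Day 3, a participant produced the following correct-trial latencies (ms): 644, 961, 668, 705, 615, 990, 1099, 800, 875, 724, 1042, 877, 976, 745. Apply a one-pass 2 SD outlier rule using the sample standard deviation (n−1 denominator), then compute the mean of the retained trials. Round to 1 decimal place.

n = 14, ΣRT = 11721, M = 837.214
Σ(x−M)² = 326938.36; s = √(326938.36/13) = 158.585
Cutoffs: 837.214 ± 2·158.585 → [520.0, 1154.4]
No RTs fall outside the cutoffs; all 14 retained. Mean = 11721/14 = 837.214

837.2 ms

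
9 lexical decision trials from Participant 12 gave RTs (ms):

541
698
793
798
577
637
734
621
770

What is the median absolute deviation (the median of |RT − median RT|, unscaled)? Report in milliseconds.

Sorted: 541, 577, 621, 637, 698, 734, 770, 793, 798 → median = 698
|x − 698|: 157, 0, 95, 100, 121, 61, 36, 77, 72
Sorted deviations: 0, 36, 61, 72, 77, 95, 100, 121, 157 → MAD = 77

77 ms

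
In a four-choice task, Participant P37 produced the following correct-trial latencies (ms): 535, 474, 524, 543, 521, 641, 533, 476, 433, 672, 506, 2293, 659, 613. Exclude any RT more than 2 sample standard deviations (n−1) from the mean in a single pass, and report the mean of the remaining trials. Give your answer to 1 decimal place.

548.5 ms

n = 14, ΣRT = 9423, M = 673.071
Σ(x−M)² = 2893968.93; s = √(2893968.93/13) = 471.819
Cutoffs: 673.071 ± 2·471.819 → [-270.6, 1616.7]
Outside: 2293 → excluded.
Retained (n=13): Σ = 7130, mean = 7130/13 = 548.462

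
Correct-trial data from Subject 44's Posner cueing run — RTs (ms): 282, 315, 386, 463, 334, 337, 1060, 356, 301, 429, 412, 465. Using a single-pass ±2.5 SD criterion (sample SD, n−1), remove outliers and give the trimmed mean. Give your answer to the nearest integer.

n = 12, ΣRT = 5140, M = 428.333
Σ(x−M)² = 476552.67; s = √(476552.67/11) = 208.142
Cutoffs: 428.333 ± 2.5·208.142 → [-92.0, 948.7]
Outside: 1060 → excluded.
Retained (n=11): Σ = 4080, mean = 4080/11 = 370.909

371 ms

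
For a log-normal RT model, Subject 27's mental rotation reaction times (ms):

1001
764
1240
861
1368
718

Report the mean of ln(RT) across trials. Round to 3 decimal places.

6.871

ln(RT): 6.9088, 6.6386, 7.1229, 6.7581, 7.2211, 6.5765
Σ ln(RT) = 41.2259
Mean = 41.2259/6 = 6.87098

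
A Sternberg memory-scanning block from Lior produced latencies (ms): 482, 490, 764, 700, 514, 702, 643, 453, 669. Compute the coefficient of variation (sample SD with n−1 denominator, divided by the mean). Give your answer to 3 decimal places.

n = 9, Σ = 5417, M = 601.8889
Σ(x−M)² = 108906.889; s = √(108906.889/8) = 116.6763
CV = 116.6763 / 601.8889 = 0.19385

0.194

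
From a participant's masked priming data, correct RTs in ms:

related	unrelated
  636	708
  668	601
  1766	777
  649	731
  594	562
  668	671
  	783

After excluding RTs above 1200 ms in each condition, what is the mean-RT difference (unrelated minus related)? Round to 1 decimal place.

related: exclude 1766
M(related) = 3215/5 = 643.000
M(unrelated) = 4833/7 = 690.429
Difference = 690.429 − 643.000 = 47.429 ms

47.4 ms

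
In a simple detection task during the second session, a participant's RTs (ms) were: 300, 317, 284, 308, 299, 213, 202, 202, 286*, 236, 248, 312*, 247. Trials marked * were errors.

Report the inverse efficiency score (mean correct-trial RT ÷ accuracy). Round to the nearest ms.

Correct trials (n=11): 300, 317, 284, 308, 299, 213, 202, 202, 236, 248, 247
Mean correct RT = 2856/11 = 259.6364 ms
Proportion correct = 11/13
IES = 259.6364 / (11/13) = 306.843 ms

307 ms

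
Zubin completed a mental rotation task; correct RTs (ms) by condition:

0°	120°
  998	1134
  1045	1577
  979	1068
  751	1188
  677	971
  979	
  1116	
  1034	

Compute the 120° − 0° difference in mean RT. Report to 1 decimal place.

M(0°) = 7579/8 = 947.375
M(120°) = 5938/5 = 1187.600
Difference = 1187.600 − 947.375 = 240.225 ms

240.2 ms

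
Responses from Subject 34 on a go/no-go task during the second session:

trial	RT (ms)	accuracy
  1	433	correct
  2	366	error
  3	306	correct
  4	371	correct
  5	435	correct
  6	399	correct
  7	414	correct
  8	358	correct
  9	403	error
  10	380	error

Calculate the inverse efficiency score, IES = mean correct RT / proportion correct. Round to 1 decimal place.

Correct trials (n=7): 433, 306, 371, 435, 399, 414, 358
Mean correct RT = 2716/7 = 388.0000 ms
Proportion correct = 7/10
IES = 388.0000 / (7/10) = 554.286 ms

554.3 ms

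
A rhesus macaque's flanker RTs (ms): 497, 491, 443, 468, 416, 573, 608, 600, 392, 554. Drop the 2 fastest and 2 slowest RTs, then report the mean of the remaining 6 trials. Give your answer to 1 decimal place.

504.3 ms

Sorted: 392, 416, 443, 468, 491, 497, 554, 573, 600, 608
Drop lowest 2 (392, 416) and highest 2 (600, 608)
Remaining (n=6): Σ = 3026, mean = 3026/6 = 504.333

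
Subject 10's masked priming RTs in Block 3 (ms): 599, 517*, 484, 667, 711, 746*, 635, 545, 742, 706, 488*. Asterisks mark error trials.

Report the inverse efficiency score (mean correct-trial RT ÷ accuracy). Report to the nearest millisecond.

Correct trials (n=8): 599, 484, 667, 711, 635, 545, 742, 706
Mean correct RT = 5089/8 = 636.1250 ms
Proportion correct = 8/11
IES = 636.1250 / (8/11) = 874.672 ms

875 ms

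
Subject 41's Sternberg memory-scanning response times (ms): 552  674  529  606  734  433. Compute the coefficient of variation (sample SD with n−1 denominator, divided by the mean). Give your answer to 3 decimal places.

0.183

n = 6, Σ = 3528, M = 588.0000
Σ(x−M)² = 57838.000; s = √(57838.000/5) = 107.5528
CV = 107.5528 / 588.0000 = 0.18291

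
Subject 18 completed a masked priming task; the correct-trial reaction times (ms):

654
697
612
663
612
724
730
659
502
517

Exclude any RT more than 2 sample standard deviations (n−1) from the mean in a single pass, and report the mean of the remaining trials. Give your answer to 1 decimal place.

637.0 ms

n = 10, ΣRT = 6370, M = 637.000
Σ(x−M)² = 55142.00; s = √(55142.00/9) = 78.274
Cutoffs: 637.000 ± 2·78.274 → [480.5, 793.5]
No RTs fall outside the cutoffs; all 10 retained. Mean = 6370/10 = 637.000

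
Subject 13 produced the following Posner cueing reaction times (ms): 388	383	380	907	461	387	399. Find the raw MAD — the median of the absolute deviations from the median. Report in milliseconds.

Sorted: 380, 383, 387, 388, 399, 461, 907 → median = 388
|x − 388|: 0, 5, 8, 519, 73, 1, 11
Sorted deviations: 0, 1, 5, 8, 11, 73, 519 → MAD = 8

8 ms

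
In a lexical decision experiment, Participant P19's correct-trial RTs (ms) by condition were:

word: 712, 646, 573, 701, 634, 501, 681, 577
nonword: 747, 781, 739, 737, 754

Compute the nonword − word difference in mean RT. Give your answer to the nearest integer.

M(word) = 5025/8 = 628.125
M(nonword) = 3758/5 = 751.600
Difference = 751.600 − 628.125 = 123.475 ms

123 ms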